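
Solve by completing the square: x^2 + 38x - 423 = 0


Start: x^2 + 38x - 423 = 0
Move constant: x^2 + 38x = 423
Half of 38 is 19, squared is 361
Add 361 to both sides: x^2 + 38x + 361 = 784
(x + 19)^2 = 784
x + 19 = ±28
x = -19 + 28 = 9 or x = -19 - 28 = -47

x = -47, x = 9


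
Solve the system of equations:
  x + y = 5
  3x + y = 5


Using Cramer's rule:
Determinant D = (1)(1) - (3)(1) = 1 - 3 = -2
Dx = (5)(1) - (5)(1) = 5 - 5 = 0
Dy = (1)(5) - (3)(5) = 5 - 15 = -10
x = Dx/D = 0/-2 = 0
y = Dy/D = -10/-2 = 5

x = 0, y = 5


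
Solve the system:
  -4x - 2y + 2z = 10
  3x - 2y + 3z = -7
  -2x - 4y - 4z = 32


Using Cramer's rule. Expand each determinant along the first row.
D  = (-4)*[(-2)*(-4) - 3*(-4)] - (-2)*[3*(-4) - 3*(-2)] + 2*[3*(-4) - (-2)*(-2)]
  = (-4)*(20) - (-2)*(-6) + 2*(-16) = -124
Dx = 10*[(-2)*(-4) - 3*(-4)] - (-2)*[(-7)*(-4) - 3*32] + 2*[(-7)*(-4) - (-2)*32]
  = 10*(20) - (-2)*(-68) + 2*(92) = 248
Dy = (-4)*[(-7)*(-4) - 3*32] - 10*[3*(-4) - 3*(-2)] + 2*[3*32 - (-7)*(-2)]
  = (-4)*(-68) - 10*(-6) + 2*(82) = 496
Dz = (-4)*[(-2)*32 - (-7)*(-4)] - (-2)*[3*32 - (-7)*(-2)] + 10*[3*(-4) - (-2)*(-2)]
  = (-4)*(-92) - (-2)*(82) + 10*(-16) = 372
x = Dx/D = 248/-124 = -2, y = Dy/D = 496/-124 = -4, z = Dz/D = 372/-124 = -3
Check eq1: (-4)(-2) + (-2)(-4) + (2)(-3) = 10 = 10 ✓
Check eq2: (3)(-2) + (-2)(-4) + (3)(-3) = -7 = -7 ✓
Check eq3: (-2)(-2) + (-4)(-4) + (-4)(-3) = 32 = 32 ✓

x = -2, y = -4, z = -3


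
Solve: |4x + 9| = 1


An absolute value equation |expr| = 1 gives two cases:
Case 1: 4x + 9 = 1
  4x = -8, so x = -2
Case 2: 4x + 9 = -1
  4x = -10, so x = -5/2

x = -5/2, x = -2


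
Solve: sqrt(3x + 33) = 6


Square both sides: 3x + 33 = 6^2 = 36
3x = 36 - 33 = 3
x = 1
Check: sqrt(3*1 + 33) = sqrt(36) = 6 ✓

x = 1


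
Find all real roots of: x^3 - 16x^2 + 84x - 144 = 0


Let p(x) = x^3 - 16x^2 + 84x - 144. By the rational root theorem (leading coefficient 1), any rational root is an integer divisor of 144: try ±1, ±2, ... in turn.
Test x = 1: value = -75 ≠ 0.
Test x = -1: value = -245 ≠ 0.
Test x = 2: value = -32 ≠ 0.
Test x = -2: value = -384 ≠ 0.
Test x = 3: value = -9 ≠ 0.
Test x = -3: value = -567 ≠ 0.
Test x = 4: value = 0 ✓, so (x - 4) is a factor.
Synthetic division by (x - 4): bring down 1; 1(4) - 16 = -12; (-12)(4) + 84 = 36; 36(4) - 144 = 0 → quotient x^2 - 12x + 36, remainder 0.
Solve the quadratic x^2 - 12x + 36 = 0: discriminant = (-12)^2 - 4(1)(36) = 144 - 144 = 0.
Discriminant = 0, so a double root: x = 12/2 = 6.

x = 4, x = 6 (multiplicity 2)


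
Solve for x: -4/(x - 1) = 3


Multiply both sides by (x - 1): -4 = 3(x - 1)
Distribute: -4 = 3x - 3
3x = -4 + 3 = -1
x = -1/3

x = -1/3


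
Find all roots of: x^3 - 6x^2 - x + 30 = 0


Let p(x) = x^3 - 6x^2 - x + 30. By the rational root theorem (leading coefficient 1), any rational root is an integer divisor of 30: try ±1, ±2, ... in turn.
Test x = 1: value = 24 ≠ 0.
Test x = -1: value = 24 ≠ 0.
Test x = 2: value = 12 ≠ 0.
Test x = -2: value = 0 ✓, so (x + 2) is a factor.
Synthetic division by (x + 2): bring down 1; 1(-2) - 6 = -8; (-8)(-2) - 1 = 15; 15(-2) + 30 = 0 → quotient x^2 - 8x + 15, remainder 0.
Solve the quadratic x^2 - 8x + 15 = 0: discriminant = (-8)^2 - 4(1)(15) = 64 - 60 = 4.
sqrt(4) = 2, so x = (8 ± 2)/2: x = 5 or x = 3.
Collecting all roots found:

x = -2, x = 3, x = 5


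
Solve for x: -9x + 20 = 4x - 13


Starting with: -9x + 20 = 4x - 13
Move all x terms to left: (-9 - 4)x = -13 - 20
Simplify: -13x = -33
Divide both sides by -13: x = 33/13

x = 33/13


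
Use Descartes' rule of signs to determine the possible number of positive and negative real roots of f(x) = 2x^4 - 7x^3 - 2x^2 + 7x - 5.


Descartes' rule of signs:

For positive roots, count sign changes in f(x) = 2x^4 - 7x^3 - 2x^2 + 7x - 5:
Signs of coefficients: +, -, -, +, -
Number of sign changes: 3
Possible positive real roots: 3, 1

For negative roots, examine f(-x) = 2x^4 + 7x^3 - 2x^2 - 7x - 5:
Signs of coefficients: +, +, -, -, -
Number of sign changes: 1
Possible negative real roots: 1

Positive roots: 3 or 1; Negative roots: 1


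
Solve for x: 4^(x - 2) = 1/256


Express both sides with the same base.
1/256 = 4^(-4)
Since the bases match, equate exponents: x - 2 = -4
So x = -4 - (-2) = -2

x = -2


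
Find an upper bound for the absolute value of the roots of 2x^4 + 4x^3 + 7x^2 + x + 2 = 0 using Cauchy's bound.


Cauchy's bound: all roots r satisfy |r| <= 1 + max(|a_i/a_n|) for i = 0,...,n-1
where a_n is the leading coefficient.

Coefficients: [2, 4, 7, 1, 2]
Leading coefficient a_n = 2
Ratios |a_i/a_n|: 2, 7/2, 1/2, 1
Maximum ratio: 7/2
Cauchy's bound: |r| <= 1 + 7/2 = 9/2

Upper bound = 9/2


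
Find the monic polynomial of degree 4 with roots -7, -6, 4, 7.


A monic polynomial with roots -7, -6, 4, 7 is:
p(x) = (x + 7)(x + 6)(x - 4)(x - 7)
After multiplying by (x + 7): x + 7
After multiplying by (x + 6): x^2 + 13x + 42
After multiplying by (x - 4): x^3 + 9x^2 - 10x - 168
After multiplying by (x - 7): x^4 + 2x^3 - 73x^2 - 98x + 1176

x^4 + 2x^3 - 73x^2 - 98x + 1176


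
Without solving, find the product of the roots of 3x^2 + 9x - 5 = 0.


By Vieta's formulas for ax^2 + bx + c = 0:
  Sum of roots = -b/a
  Product of roots = c/a

Here a = 3, b = 9, c = -5
Sum = -(9)/3 = -3
Product = -5/3 = -5/3

Product = -5/3


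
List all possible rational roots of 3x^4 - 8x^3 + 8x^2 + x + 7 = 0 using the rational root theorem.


Rational root theorem: possible roots are ±p/q where:
  p divides the constant term (7): p ∈ {1, 7}
  q divides the leading coefficient (3): q ∈ {1, 3}

All possible rational roots: -7, -7/3, -1, -1/3, 1/3, 1, 7/3, 7

-7, -7/3, -1, -1/3, 1/3, 1, 7/3, 7


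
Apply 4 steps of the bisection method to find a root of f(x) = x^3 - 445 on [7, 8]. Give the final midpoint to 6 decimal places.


f(x) = x^3 - 445
f(7) = -102 < 0
f(8) = 67 > 0

Step 1: midpoint = (7.000000 + 8.000000)/2 = 7.500000
  f(7.500000) = -23.125000
  f(mid) < 0, so root is in [7.500000, 8.000000]

Step 2: midpoint = (7.500000 + 8.000000)/2 = 7.750000
  f(7.750000) = 20.484375
  f(mid) > 0, so root is in [7.500000, 7.750000]

Step 3: midpoint = (7.500000 + 7.750000)/2 = 7.625000
  f(7.625000) = -1.677734
  f(mid) < 0, so root is in [7.625000, 7.750000]

Step 4: midpoint = (7.625000 + 7.750000)/2 = 7.687500
  f(7.687500) = 9.313232
  f(mid) > 0, so root is in [7.625000, 7.687500]

midpoint = 7.687500


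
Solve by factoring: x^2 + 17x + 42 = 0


We need two numbers that multiply to 42 and add to 17.
Those numbers are 14 and 3 (since 14 * 3 = 42 and 14 + 3 = 17).
So x^2 + 17x + 42 = (x + 14)(x + 3) = 0
Setting each factor to zero: x = -14 or x = -3

x = -14, x = -3


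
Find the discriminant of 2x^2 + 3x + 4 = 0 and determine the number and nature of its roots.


For ax^2 + bx + c = 0, discriminant D = b^2 - 4ac
Here a = 2, b = 3, c = 4
D = (3)^2 - 4(2)(4) = 9 - 32 = -23

D = -23 < 0
The equation has no real roots (2 complex conjugate roots).

Discriminant = -23, no real roots (2 complex conjugate roots)


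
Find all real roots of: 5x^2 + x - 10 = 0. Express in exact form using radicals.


Using the quadratic formula: x = (-b ± sqrt(b^2 - 4ac)) / (2a)
Here a = 5, b = 1, c = -10
Discriminant = b^2 - 4ac = 1^2 - 4(5)(-10) = 1 + 200 = 201
Since discriminant = 201 > 0, there are two real roots.
x = (-1 ± sqrt(201)) / 10
Numerically: x ≈ 1.3177 or x ≈ -1.5177

x = (-1 + sqrt(201)) / 10 or x = (-1 - sqrt(201)) / 10


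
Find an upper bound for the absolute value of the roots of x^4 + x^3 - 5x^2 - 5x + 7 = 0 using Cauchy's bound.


Cauchy's bound: all roots r satisfy |r| <= 1 + max(|a_i/a_n|) for i = 0,...,n-1
where a_n is the leading coefficient.

Coefficients: [1, 1, -5, -5, 7]
Leading coefficient a_n = 1
Ratios |a_i/a_n|: 1, 5, 5, 7
Maximum ratio: 7
Cauchy's bound: |r| <= 1 + 7 = 8

Upper bound = 8


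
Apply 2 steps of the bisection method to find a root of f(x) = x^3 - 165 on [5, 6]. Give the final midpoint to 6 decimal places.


f(x) = x^3 - 165
f(5) = -40 < 0
f(6) = 51 > 0

Step 1: midpoint = (5.000000 + 6.000000)/2 = 5.500000
  f(5.500000) = 1.375000
  f(mid) > 0, so root is in [5.000000, 5.500000]

Step 2: midpoint = (5.000000 + 5.500000)/2 = 5.250000
  f(5.250000) = -20.296875
  f(mid) < 0, so root is in [5.250000, 5.500000]

midpoint = 5.250000


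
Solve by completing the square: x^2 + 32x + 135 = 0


Start: x^2 + 32x + 135 = 0
Move constant: x^2 + 32x = -135
Half of 32 is 16, squared is 256
Add 256 to both sides: x^2 + 32x + 256 = 121
(x + 16)^2 = 121
x + 16 = ±11
x = -16 + 11 = -5 or x = -16 - 11 = -27

x = -27, x = -5


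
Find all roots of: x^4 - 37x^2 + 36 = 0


Let p(x) = x^4 - 37x^2 + 36. By the rational root theorem (leading coefficient 1), any rational root is an integer divisor of 36: try ±1, ±2, ... in turn.
Test x = 1: value = 0 ✓, so (x - 1) is a factor.
Synthetic division by (x - 1): bring down 1; 1(1) + 0 = 1; 1(1) - 37 = -36; (-36)(1) + 0 = -36; (-36)(1) + 36 = 0 → quotient x^3 + x^2 - 36x - 36, remainder 0.
Continue with the quotient x^3 + x^2 - 36x - 36 (candidates must divide 36; re-test x = 1 first in case it repeats).
Test x = 1: value = -70 ≠ 0.
Test x = -1: value = 0 ✓, so (x + 1) is a factor.
Synthetic division by (x + 1): bring down 1; 1(-1) + 1 = 0; 0(-1) - 36 = -36; (-36)(-1) - 36 = 0 → quotient x^2 - 36, remainder 0.
Solve the quadratic x^2 - 36 = 0: discriminant = 0^2 - 4(1)(-36) = 0 + 144 = 144.
sqrt(144) = 12, so x = (0 ± 12)/2: x = 6 or x = -6.
Collecting all roots found:

x = -6, x = -1, x = 1, x = 6


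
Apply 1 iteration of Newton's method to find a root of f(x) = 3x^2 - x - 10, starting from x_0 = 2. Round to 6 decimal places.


Newton's method: x_(n+1) = x_n - f(x_n)/f'(x_n)
f(x) = 3x^2 - x - 10
f'(x) = 6x - 1

Iteration 1:
  f(2.000000) = 0.000000
  f'(2.000000) = 11.000000
  x_1 = 2.000000 - (0.000000)/(11.000000) = 2.000000

x_1 = 2.000000


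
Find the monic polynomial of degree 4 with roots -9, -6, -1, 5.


A monic polynomial with roots -9, -6, -1, 5 is:
p(x) = (x + 9)(x + 6)(x + 1)(x - 5)
After multiplying by (x + 9): x + 9
After multiplying by (x + 6): x^2 + 15x + 54
After multiplying by (x + 1): x^3 + 16x^2 + 69x + 54
After multiplying by (x - 5): x^4 + 11x^3 - 11x^2 - 291x - 270

x^4 + 11x^3 - 11x^2 - 291x - 270


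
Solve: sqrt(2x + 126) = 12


Square both sides: 2x + 126 = 12^2 = 144
2x = 144 - 126 = 18
x = 9
Check: sqrt(2*9 + 126) = sqrt(144) = 12 ✓

x = 9


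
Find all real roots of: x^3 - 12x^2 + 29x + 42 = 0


Let p(x) = x^3 - 12x^2 + 29x + 42. By the rational root theorem (leading coefficient 1), any rational root is an integer divisor of 42: try ±1, ±2, ... in turn.
Test x = 1: value = 60 ≠ 0.
Test x = -1: value = 0 ✓, so (x + 1) is a factor.
Synthetic division by (x + 1): bring down 1; 1(-1) - 12 = -13; (-13)(-1) + 29 = 42; 42(-1) + 42 = 0 → quotient x^2 - 13x + 42, remainder 0.
Solve the quadratic x^2 - 13x + 42 = 0: discriminant = (-13)^2 - 4(1)(42) = 169 - 168 = 1.
sqrt(1) = 1, so x = (13 ± 1)/2: x = 7 or x = 6.

x = -1, x = 6, x = 7


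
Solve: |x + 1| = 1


An absolute value equation |expr| = 1 gives two cases:
Case 1: x + 1 = 1
  x = 0, so x = 0
Case 2: x + 1 = -1
  x = -2, so x = -2

x = -2, x = 0


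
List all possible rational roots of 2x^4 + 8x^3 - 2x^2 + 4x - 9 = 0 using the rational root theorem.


Rational root theorem: possible roots are ±p/q where:
  p divides the constant term (-9): p ∈ {1, 3, 9}
  q divides the leading coefficient (2): q ∈ {1, 2}

All possible rational roots: -9, -9/2, -3, -3/2, -1, -1/2, 1/2, 1, 3/2, 3, 9/2, 9

-9, -9/2, -3, -3/2, -1, -1/2, 1/2, 1, 3/2, 3, 9/2, 9


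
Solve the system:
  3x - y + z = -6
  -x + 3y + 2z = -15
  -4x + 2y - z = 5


Using Cramer's rule. Expand each determinant along the first row.
D  = 3*[3*(-1) - 2*2] - (-1)*[(-1)*(-1) - 2*(-4)] + 1*[(-1)*2 - 3*(-4)]
  = 3*(-7) - (-1)*(9) + 1*(10) = -2
Dx = (-6)*[3*(-1) - 2*2] - (-1)*[(-15)*(-1) - 2*5] + 1*[(-15)*2 - 3*5]
  = (-6)*(-7) - (-1)*(5) + 1*(-45) = 2
Dy = 3*[(-15)*(-1) - 2*5] - (-6)*[(-1)*(-1) - 2*(-4)] + 1*[(-1)*5 - (-15)*(-4)]
  = 3*(5) - (-6)*(9) + 1*(-65) = 4
Dz = 3*[3*5 - (-15)*2] - (-1)*[(-1)*5 - (-15)*(-4)] + (-6)*[(-1)*2 - 3*(-4)]
  = 3*(45) - (-1)*(-65) + (-6)*(10) = 10
x = Dx/D = 2/-2 = -1, y = Dy/D = 4/-2 = -2, z = Dz/D = 10/-2 = -5
Check eq1: (3)(-1) + (-1)(-2) + (1)(-5) = -6 = -6 ✓
Check eq2: (-1)(-1) + (3)(-2) + (2)(-5) = -15 = -15 ✓
Check eq3: (-4)(-1) + (2)(-2) + (-1)(-5) = 5 = 5 ✓

x = -1, y = -2, z = -5


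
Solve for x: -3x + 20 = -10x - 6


Starting with: -3x + 20 = -10x - 6
Move all x terms to left: (-3 + 10)x = -6 - 20
Simplify: 7x = -26
Divide both sides by 7: x = -26/7

x = -26/7


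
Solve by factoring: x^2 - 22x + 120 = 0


We need two numbers that multiply to 120 and add to -22.
Those numbers are -10 and -12 (since (-10) * (-12) = 120 and (-10) + (-12) = -22).
So x^2 - 22x + 120 = (x - 10)(x - 12) = 0
Setting each factor to zero: x = 10 or x = 12

x = 10, x = 12


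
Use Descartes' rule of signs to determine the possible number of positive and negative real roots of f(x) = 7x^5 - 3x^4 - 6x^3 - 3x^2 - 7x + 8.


Descartes' rule of signs:

For positive roots, count sign changes in f(x) = 7x^5 - 3x^4 - 6x^3 - 3x^2 - 7x + 8:
Signs of coefficients: +, -, -, -, -, +
Number of sign changes: 2
Possible positive real roots: 2, 0

For negative roots, examine f(-x) = -7x^5 - 3x^4 + 6x^3 - 3x^2 + 7x + 8:
Signs of coefficients: -, -, +, -, +, +
Number of sign changes: 3
Possible negative real roots: 3, 1

Positive roots: 2 or 0; Negative roots: 3 or 1


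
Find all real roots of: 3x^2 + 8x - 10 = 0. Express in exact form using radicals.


Using the quadratic formula: x = (-b ± sqrt(b^2 - 4ac)) / (2a)
Here a = 3, b = 8, c = -10
Discriminant = b^2 - 4ac = 8^2 - 4(3)(-10) = 64 + 120 = 184
Since discriminant = 184 > 0, there are two real roots.
x = (-8 ± 2*sqrt(46)) / 6
Simplifying: x = (-4 ± sqrt(46)) / 3
Numerically: x ≈ 0.9274 or x ≈ -3.5941

x = (-4 + sqrt(46)) / 3 or x = (-4 - sqrt(46)) / 3


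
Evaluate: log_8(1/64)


We need the exponent such that 8^? = 1/64
8^(-2) = 1/8^2 = 1/64
Therefore log_8(1/64) = -2

-2


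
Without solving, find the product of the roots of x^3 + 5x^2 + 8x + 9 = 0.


By Vieta's formulas for x^3 + bx^2 + cx + d = 0:
  r1 + r2 + r3 = -b/a = -5
  r1*r2 + r1*r3 + r2*r3 = c/a = 8
  r1*r2*r3 = -d/a = -9


Product = -9


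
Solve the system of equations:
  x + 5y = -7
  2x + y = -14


Using Cramer's rule:
Determinant D = (1)(1) - (2)(5) = 1 - 10 = -9
Dx = (-7)(1) - (-14)(5) = -7 + 70 = 63
Dy = (1)(-14) - (2)(-7) = -14 + 14 = 0
x = Dx/D = 63/-9 = -7
y = Dy/D = 0/-9 = 0

x = -7, y = 0


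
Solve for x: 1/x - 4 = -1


Subtract -4 from both sides: 1/x = 3
Multiply both sides by x: 1 = 3 * x
Divide by 3: x = 1/3

x = 1/3


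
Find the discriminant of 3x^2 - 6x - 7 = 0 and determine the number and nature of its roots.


For ax^2 + bx + c = 0, discriminant D = b^2 - 4ac
Here a = 3, b = -6, c = -7
D = (-6)^2 - 4(3)(-7) = 36 + 84 = 120

D = 120 > 0 but not a perfect square
The equation has 2 distinct real irrational roots.

Discriminant = 120, 2 distinct real irrational roots


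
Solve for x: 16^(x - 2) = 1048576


Express both sides with the same base.
1048576 = 16^5
Since the bases match, equate exponents: x - 2 = 5
So x = 5 - (-2) = 7

x = 7


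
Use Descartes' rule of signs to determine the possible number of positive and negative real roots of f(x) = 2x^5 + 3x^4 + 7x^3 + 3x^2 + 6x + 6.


Descartes' rule of signs:

For positive roots, count sign changes in f(x) = 2x^5 + 3x^4 + 7x^3 + 3x^2 + 6x + 6:
Signs of coefficients: +, +, +, +, +, +
Number of sign changes: 0
Possible positive real roots: 0

For negative roots, examine f(-x) = -2x^5 + 3x^4 - 7x^3 + 3x^2 - 6x + 6:
Signs of coefficients: -, +, -, +, -, +
Number of sign changes: 5
Possible negative real roots: 5, 3, 1

Positive roots: 0; Negative roots: 5 or 3 or 1


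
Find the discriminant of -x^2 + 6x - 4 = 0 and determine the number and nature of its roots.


For ax^2 + bx + c = 0, discriminant D = b^2 - 4ac
Here a = -1, b = 6, c = -4
D = (6)^2 - 4(-1)(-4) = 36 - 16 = 20

D = 20 > 0 but not a perfect square
The equation has 2 distinct real irrational roots.

Discriminant = 20, 2 distinct real irrational roots


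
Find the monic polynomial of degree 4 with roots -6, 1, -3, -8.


A monic polynomial with roots -6, 1, -3, -8 is:
p(x) = (x + 6)(x - 1)(x + 3)(x + 8)
After multiplying by (x + 6): x + 6
After multiplying by (x - 1): x^2 + 5x - 6
After multiplying by (x + 3): x^3 + 8x^2 + 9x - 18
After multiplying by (x + 8): x^4 + 16x^3 + 73x^2 + 54x - 144

x^4 + 16x^3 + 73x^2 + 54x - 144


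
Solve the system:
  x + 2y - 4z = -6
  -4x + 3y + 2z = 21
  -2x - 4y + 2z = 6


Using Cramer's rule. Expand each determinant along the first row.
D  = 1*[3*2 - 2*(-4)] - 2*[(-4)*2 - 2*(-2)] + (-4)*[(-4)*(-4) - 3*(-2)]
  = 1*(14) - 2*(-4) + (-4)*(22) = -66
Dx = (-6)*[3*2 - 2*(-4)] - 2*[21*2 - 2*6] + (-4)*[21*(-4) - 3*6]
  = (-6)*(14) - 2*(30) + (-4)*(-102) = 264
Dy = 1*[21*2 - 2*6] - (-6)*[(-4)*2 - 2*(-2)] + (-4)*[(-4)*6 - 21*(-2)]
  = 1*(30) - (-6)*(-4) + (-4)*(18) = -66
Dz = 1*[3*6 - 21*(-4)] - 2*[(-4)*6 - 21*(-2)] + (-6)*[(-4)*(-4) - 3*(-2)]
  = 1*(102) - 2*(18) + (-6)*(22) = -66
x = Dx/D = 264/-66 = -4, y = Dy/D = -66/-66 = 1, z = Dz/D = -66/-66 = 1
Check eq1: (1)(-4) + (2)(1) + (-4)(1) = -6 = -6 ✓
Check eq2: (-4)(-4) + (3)(1) + (2)(1) = 21 = 21 ✓
Check eq3: (-2)(-4) + (-4)(1) + (2)(1) = 6 = 6 ✓

x = -4, y = 1, z = 1


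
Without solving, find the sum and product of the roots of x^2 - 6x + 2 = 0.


By Vieta's formulas for ax^2 + bx + c = 0:
  Sum of roots = -b/a
  Product of roots = c/a

Here a = 1, b = -6, c = 2
Sum = -(-6)/1 = 6
Product = 2/1 = 2

Sum = 6, Product = 2


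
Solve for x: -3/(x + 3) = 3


Multiply both sides by (x + 3): -3 = 3(x + 3)
Distribute: -3 = 3x + 9
3x = -3 - 9 = -12
x = -4

x = -4


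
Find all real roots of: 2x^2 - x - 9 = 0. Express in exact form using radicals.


Using the quadratic formula: x = (-b ± sqrt(b^2 - 4ac)) / (2a)
Here a = 2, b = -1, c = -9
Discriminant = b^2 - 4ac = (-1)^2 - 4(2)(-9) = 1 + 72 = 73
Since discriminant = 73 > 0, there are two real roots.
x = (1 ± sqrt(73)) / 4
Numerically: x ≈ 2.3860 or x ≈ -1.8860

x = (1 + sqrt(73)) / 4 or x = (1 - sqrt(73)) / 4


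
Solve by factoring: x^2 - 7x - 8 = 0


We need two numbers that multiply to -8 and add to -7.
Those numbers are -8 and 1 (since (-8) * 1 = -8 and (-8) + 1 = -7).
So x^2 - 7x - 8 = (x - 8)(x + 1) = 0
Setting each factor to zero: x = 8 or x = -1

x = -1, x = 8


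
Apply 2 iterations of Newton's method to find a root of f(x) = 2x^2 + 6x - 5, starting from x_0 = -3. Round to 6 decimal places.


Newton's method: x_(n+1) = x_n - f(x_n)/f'(x_n)
f(x) = 2x^2 + 6x - 5
f'(x) = 4x + 6

Iteration 1:
  f(-3.000000) = -5.000000
  f'(-3.000000) = -6.000000
  x_1 = -3.000000 - (-5.000000)/(-6.000000) = -3.833333

Iteration 2:
  f(-3.833333) = 1.388889
  f'(-3.833333) = -9.333333
  x_2 = -3.833333 - (1.388889)/(-9.333333) = -3.684524

x_2 = -3.684524


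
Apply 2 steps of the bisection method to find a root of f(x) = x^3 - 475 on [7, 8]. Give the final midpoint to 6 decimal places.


f(x) = x^3 - 475
f(7) = -132 < 0
f(8) = 37 > 0

Step 1: midpoint = (7.000000 + 8.000000)/2 = 7.500000
  f(7.500000) = -53.125000
  f(mid) < 0, so root is in [7.500000, 8.000000]

Step 2: midpoint = (7.500000 + 8.000000)/2 = 7.750000
  f(7.750000) = -9.515625
  f(mid) < 0, so root is in [7.750000, 8.000000]

midpoint = 7.750000


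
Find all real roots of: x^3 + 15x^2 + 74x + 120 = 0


Let p(x) = x^3 + 15x^2 + 74x + 120. By the rational root theorem (leading coefficient 1), any rational root is an integer divisor of 120: try ±1, ±2, ... in turn.
Test x = 1: value = 210 ≠ 0.
Test x = -1: value = 60 ≠ 0.
Test x = 2: value = 336 ≠ 0.
Test x = -2: value = 24 ≠ 0.
Test x = 3: value = 504 ≠ 0.
Test x = -3: value = 6 ≠ 0.
Test x = 4: value = 720 ≠ 0.
Test x = -4: value = 0 ✓, so (x + 4) is a factor.
Synthetic division by (x + 4): bring down 1; 1(-4) + 15 = 11; 11(-4) + 74 = 30; 30(-4) + 120 = 0 → quotient x^2 + 11x + 30, remainder 0.
Solve the quadratic x^2 + 11x + 30 = 0: discriminant = 11^2 - 4(1)(30) = 121 - 120 = 1.
sqrt(1) = 1, so x = (-11 ± 1)/2: x = -5 or x = -6.

x = -6, x = -5, x = -4


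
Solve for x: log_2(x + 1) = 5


Convert to exponential form: x + 1 = 2^5 = 32
x = 32 - 1 = 31
Check: log_2(31 + 1) = log_2(32) = log_2(32) = 5 ✓

x = 31


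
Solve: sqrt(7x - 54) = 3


Square both sides: 7x - 54 = 3^2 = 9
7x = 9 + 54 = 63
x = 9
Check: sqrt(7*9 - 54) = sqrt(9) = 3 ✓

x = 9


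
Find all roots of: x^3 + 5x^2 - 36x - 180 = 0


Let p(x) = x^3 + 5x^2 - 36x - 180. By the rational root theorem (leading coefficient 1), any rational root is an integer divisor of 180: try ±1, ±2, ... in turn.
Test x = 1: value = -210 ≠ 0.
Test x = -1: value = -140 ≠ 0.
Test x = 2: value = -224 ≠ 0.
Test x = -2: value = -96 ≠ 0.
Test x = 3: value = -216 ≠ 0.
Test x = -3: value = -54 ≠ 0.
Test x = 4: value = -180 ≠ 0.
Test x = -4: value = -20 ≠ 0.
Test x = 5: value = -110 ≠ 0.
Test x = -5: value = 0 ✓, so (x + 5) is a factor.
Synthetic division by (x + 5): bring down 1; 1(-5) + 5 = 0; 0(-5) - 36 = -36; (-36)(-5) - 180 = 0 → quotient x^2 - 36, remainder 0.
Solve the quadratic x^2 - 36 = 0: discriminant = 0^2 - 4(1)(-36) = 0 + 144 = 144.
sqrt(144) = 12, so x = (0 ± 12)/2: x = 6 or x = -6.
Collecting all roots found:

x = -6, x = -5, x = 6


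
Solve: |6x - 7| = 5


An absolute value equation |expr| = 5 gives two cases:
Case 1: 6x - 7 = 5
  6x = 12, so x = 2
Case 2: 6x - 7 = -5
  6x = 2, so x = 1/3

x = 1/3, x = 2


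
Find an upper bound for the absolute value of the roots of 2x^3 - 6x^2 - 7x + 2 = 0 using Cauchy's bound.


Cauchy's bound: all roots r satisfy |r| <= 1 + max(|a_i/a_n|) for i = 0,...,n-1
where a_n is the leading coefficient.

Coefficients: [2, -6, -7, 2]
Leading coefficient a_n = 2
Ratios |a_i/a_n|: 3, 7/2, 1
Maximum ratio: 7/2
Cauchy's bound: |r| <= 1 + 7/2 = 9/2

Upper bound = 9/2


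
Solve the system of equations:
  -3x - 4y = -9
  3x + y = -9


Using Cramer's rule:
Determinant D = (-3)(1) - (3)(-4) = -3 + 12 = 9
Dx = (-9)(1) - (-9)(-4) = -9 - 36 = -45
Dy = (-3)(-9) - (3)(-9) = 27 + 27 = 54
x = Dx/D = -45/9 = -5
y = Dy/D = 54/9 = 6

x = -5, y = 6


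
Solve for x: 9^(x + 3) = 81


Express both sides with the same base.
81 = 9^2
Since the bases match, equate exponents: x + 3 = 2
So x = 2 - (3) = -1

x = -1


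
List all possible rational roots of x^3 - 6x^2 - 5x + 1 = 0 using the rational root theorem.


Rational root theorem: possible roots are ±p/q where:
  p divides the constant term (1): p ∈ {1}
  q divides the leading coefficient (1): q ∈ {1}

All possible rational roots: -1, 1

-1, 1


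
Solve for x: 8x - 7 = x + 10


Starting with: 8x - 7 = x + 10
Move all x terms to left: (8 - 1)x = 10 + 7
Simplify: 7x = 17
Divide both sides by 7: x = 17/7

x = 17/7


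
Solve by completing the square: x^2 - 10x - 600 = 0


Start: x^2 - 10x - 600 = 0
Move constant: x^2 - 10x = 600
Half of -10 is -5, squared is 25
Add 25 to both sides: x^2 - 10x + 25 = 625
(x - 5)^2 = 625
x - 5 = ±25
x = 5 + 25 = 30 or x = 5 - 25 = -20

x = -20, x = 30


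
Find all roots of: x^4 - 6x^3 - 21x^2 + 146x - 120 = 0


Let p(x) = x^4 - 6x^3 - 21x^2 + 146x - 120. By the rational root theorem (leading coefficient 1), any rational root is an integer divisor of 120: try ±1, ±2, ... in turn.
Test x = 1: value = 0 ✓, so (x - 1) is a factor.
Synthetic division by (x - 1): bring down 1; 1(1) - 6 = -5; (-5)(1) - 21 = -26; (-26)(1) + 146 = 120; 120(1) - 120 = 0 → quotient x^3 - 5x^2 - 26x + 120, remainder 0.
Continue with the quotient x^3 - 5x^2 - 26x + 120 (candidates must divide 120; re-test x = 1 first in case it repeats).
Test x = 1: value = 90 ≠ 0.
Test x = -1: value = 140 ≠ 0.
Test x = 2: value = 56 ≠ 0.
Test x = -2: value = 144 ≠ 0.
Test x = 3: value = 24 ≠ 0.
Test x = -3: value = 126 ≠ 0.
Test x = 4: value = 0 ✓, so (x - 4) is a factor.
Synthetic division by (x - 4): bring down 1; 1(4) - 5 = -1; (-1)(4) - 26 = -30; (-30)(4) + 120 = 0 → quotient x^2 - x - 30, remainder 0.
Solve the quadratic x^2 - x - 30 = 0: discriminant = (-1)^2 - 4(1)(-30) = 1 + 120 = 121.
sqrt(121) = 11, so x = (1 ± 11)/2: x = 6 or x = -5.
Collecting all roots found:

x = -5, x = 1, x = 4, x = 6


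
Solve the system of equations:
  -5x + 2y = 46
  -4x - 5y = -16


Using Cramer's rule:
Determinant D = (-5)(-5) - (-4)(2) = 25 + 8 = 33
Dx = (46)(-5) - (-16)(2) = -230 + 32 = -198
Dy = (-5)(-16) - (-4)(46) = 80 + 184 = 264
x = Dx/D = -198/33 = -6
y = Dy/D = 264/33 = 8

x = -6, y = 8


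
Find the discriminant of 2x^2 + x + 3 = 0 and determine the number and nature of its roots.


For ax^2 + bx + c = 0, discriminant D = b^2 - 4ac
Here a = 2, b = 1, c = 3
D = (1)^2 - 4(2)(3) = 1 - 24 = -23

D = -23 < 0
The equation has no real roots (2 complex conjugate roots).

Discriminant = -23, no real roots (2 complex conjugate roots)


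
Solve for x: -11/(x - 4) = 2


Multiply both sides by (x - 4): -11 = 2(x - 4)
Distribute: -11 = 2x - 8
2x = -11 + 8 = -3
x = -3/2

x = -3/2


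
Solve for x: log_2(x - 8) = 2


Convert to exponential form: x - 8 = 2^2 = 4
x = 4 + 8 = 12
Check: log_2(12 - 8) = log_2(4) = log_2(4) = 2 ✓

x = 12


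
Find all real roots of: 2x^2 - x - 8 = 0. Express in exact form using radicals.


Using the quadratic formula: x = (-b ± sqrt(b^2 - 4ac)) / (2a)
Here a = 2, b = -1, c = -8
Discriminant = b^2 - 4ac = (-1)^2 - 4(2)(-8) = 1 + 64 = 65
Since discriminant = 65 > 0, there are two real roots.
x = (1 ± sqrt(65)) / 4
Numerically: x ≈ 2.2656 or x ≈ -1.7656

x = (1 + sqrt(65)) / 4 or x = (1 - sqrt(65)) / 4


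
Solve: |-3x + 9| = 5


An absolute value equation |expr| = 5 gives two cases:
Case 1: -3x + 9 = 5
  -3x = -4, so x = 4/3
Case 2: -3x + 9 = -5
  -3x = -14, so x = 14/3

x = 4/3, x = 14/3


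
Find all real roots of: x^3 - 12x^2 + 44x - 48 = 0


Let p(x) = x^3 - 12x^2 + 44x - 48. By the rational root theorem (leading coefficient 1), any rational root is an integer divisor of 48: try ±1, ±2, ... in turn.
Test x = 1: value = -15 ≠ 0.
Test x = -1: value = -105 ≠ 0.
Test x = 2: value = 0 ✓, so (x - 2) is a factor.
Synthetic division by (x - 2): bring down 1; 1(2) - 12 = -10; (-10)(2) + 44 = 24; 24(2) - 48 = 0 → quotient x^2 - 10x + 24, remainder 0.
Solve the quadratic x^2 - 10x + 24 = 0: discriminant = (-10)^2 - 4(1)(24) = 100 - 96 = 4.
sqrt(4) = 2, so x = (10 ± 2)/2: x = 6 or x = 4.

x = 2, x = 4, x = 6


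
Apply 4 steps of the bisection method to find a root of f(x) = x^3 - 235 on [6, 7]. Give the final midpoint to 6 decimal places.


f(x) = x^3 - 235
f(6) = -19 < 0
f(7) = 108 > 0

Step 1: midpoint = (6.000000 + 7.000000)/2 = 6.500000
  f(6.500000) = 39.625000
  f(mid) > 0, so root is in [6.000000, 6.500000]

Step 2: midpoint = (6.000000 + 6.500000)/2 = 6.250000
  f(6.250000) = 9.140625
  f(mid) > 0, so root is in [6.000000, 6.250000]

Step 3: midpoint = (6.000000 + 6.250000)/2 = 6.125000
  f(6.125000) = -5.216797
  f(mid) < 0, so root is in [6.125000, 6.250000]

Step 4: midpoint = (6.125000 + 6.250000)/2 = 6.187500
  f(6.187500) = 1.889404
  f(mid) > 0, so root is in [6.125000, 6.187500]

midpoint = 6.187500


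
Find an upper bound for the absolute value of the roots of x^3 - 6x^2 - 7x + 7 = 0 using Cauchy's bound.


Cauchy's bound: all roots r satisfy |r| <= 1 + max(|a_i/a_n|) for i = 0,...,n-1
where a_n is the leading coefficient.

Coefficients: [1, -6, -7, 7]
Leading coefficient a_n = 1
Ratios |a_i/a_n|: 6, 7, 7
Maximum ratio: 7
Cauchy's bound: |r| <= 1 + 7 = 8

Upper bound = 8


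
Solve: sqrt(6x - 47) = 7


Square both sides: 6x - 47 = 7^2 = 49
6x = 49 + 47 = 96
x = 16
Check: sqrt(6*16 - 47) = sqrt(49) = 7 ✓

x = 16


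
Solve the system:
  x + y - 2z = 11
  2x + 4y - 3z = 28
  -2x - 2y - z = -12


Using Cramer's rule. Expand each determinant along the first row.
D  = 1*[4*(-1) - (-3)*(-2)] - 1*[2*(-1) - (-3)*(-2)] + (-2)*[2*(-2) - 4*(-2)]
  = 1*(-10) - 1*(-8) + (-2)*(4) = -10
Dx = 11*[4*(-1) - (-3)*(-2)] - 1*[28*(-1) - (-3)*(-12)] + (-2)*[28*(-2) - 4*(-12)]
  = 11*(-10) - 1*(-64) + (-2)*(-8) = -30
Dy = 1*[28*(-1) - (-3)*(-12)] - 11*[2*(-1) - (-3)*(-2)] + (-2)*[2*(-12) - 28*(-2)]
  = 1*(-64) - 11*(-8) + (-2)*(32) = -40
Dz = 1*[4*(-12) - 28*(-2)] - 1*[2*(-12) - 28*(-2)] + 11*[2*(-2) - 4*(-2)]
  = 1*(8) - 1*(32) + 11*(4) = 20
x = Dx/D = -30/-10 = 3, y = Dy/D = -40/-10 = 4, z = Dz/D = 20/-10 = -2
Check eq1: (1)(3) + (1)(4) + (-2)(-2) = 11 = 11 ✓
Check eq2: (2)(3) + (4)(4) + (-3)(-2) = 28 = 28 ✓
Check eq3: (-2)(3) + (-2)(4) + (-1)(-2) = -12 = -12 ✓

x = 3, y = 4, z = -2


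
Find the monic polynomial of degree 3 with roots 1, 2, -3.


A monic polynomial with roots 1, 2, -3 is:
p(x) = (x - 1)(x - 2)(x + 3)
After multiplying by (x - 1): x - 1
After multiplying by (x - 2): x^2 - 3x + 2
After multiplying by (x + 3): x^3 - 7x + 6

x^3 - 7x + 6


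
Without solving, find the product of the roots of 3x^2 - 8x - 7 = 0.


By Vieta's formulas for ax^2 + bx + c = 0:
  Sum of roots = -b/a
  Product of roots = c/a

Here a = 3, b = -8, c = -7
Sum = -(-8)/3 = 8/3
Product = -7/3 = -7/3

Product = -7/3


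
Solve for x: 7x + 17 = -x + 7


Starting with: 7x + 17 = -x + 7
Move all x terms to left: (7 + 1)x = 7 - 17
Simplify: 8x = -10
Divide both sides by 8: x = -5/4

x = -5/4


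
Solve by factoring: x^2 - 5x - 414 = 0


We need two numbers that multiply to -414 and add to -5.
Those numbers are -23 and 18 (since (-23) * 18 = -414 and (-23) + 18 = -5).
So x^2 - 5x - 414 = (x - 23)(x + 18) = 0
Setting each factor to zero: x = 23 or x = -18

x = -18, x = 23


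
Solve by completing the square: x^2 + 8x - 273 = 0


Start: x^2 + 8x - 273 = 0
Move constant: x^2 + 8x = 273
Half of 8 is 4, squared is 16
Add 16 to both sides: x^2 + 8x + 16 = 289
(x + 4)^2 = 289
x + 4 = ±17
x = -4 + 17 = 13 or x = -4 - 17 = -21

x = -21, x = 13


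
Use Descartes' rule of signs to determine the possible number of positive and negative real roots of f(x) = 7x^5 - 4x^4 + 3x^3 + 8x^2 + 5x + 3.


Descartes' rule of signs:

For positive roots, count sign changes in f(x) = 7x^5 - 4x^4 + 3x^3 + 8x^2 + 5x + 3:
Signs of coefficients: +, -, +, +, +, +
Number of sign changes: 2
Possible positive real roots: 2, 0

For negative roots, examine f(-x) = -7x^5 - 4x^4 - 3x^3 + 8x^2 - 5x + 3:
Signs of coefficients: -, -, -, +, -, +
Number of sign changes: 3
Possible negative real roots: 3, 1

Positive roots: 2 or 0; Negative roots: 3 or 1


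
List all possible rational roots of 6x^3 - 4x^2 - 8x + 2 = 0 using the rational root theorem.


Rational root theorem: possible roots are ±p/q where:
  p divides the constant term (2): p ∈ {1, 2}
  q divides the leading coefficient (6): q ∈ {1, 2, 3, 6}

All possible rational roots: -2, -1, -2/3, -1/2, -1/3, -1/6, 1/6, 1/3, 1/2, 2/3, 1, 2

-2, -1, -2/3, -1/2, -1/3, -1/6, 1/6, 1/3, 1/2, 2/3, 1, 2


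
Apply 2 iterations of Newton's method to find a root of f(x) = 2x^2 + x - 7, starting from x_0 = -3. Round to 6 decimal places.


Newton's method: x_(n+1) = x_n - f(x_n)/f'(x_n)
f(x) = 2x^2 + x - 7
f'(x) = 4x + 1

Iteration 1:
  f(-3.000000) = 8.000000
  f'(-3.000000) = -11.000000
  x_1 = -3.000000 - (8.000000)/(-11.000000) = -2.272727

Iteration 2:
  f(-2.272727) = 1.057851
  f'(-2.272727) = -8.090909
  x_2 = -2.272727 - (1.057851)/(-8.090909) = -2.141982

x_2 = -2.141982


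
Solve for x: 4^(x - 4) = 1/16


Express both sides with the same base.
1/16 = 4^(-2)
Since the bases match, equate exponents: x - 4 = -2
So x = -2 - (-4) = 2

x = 2


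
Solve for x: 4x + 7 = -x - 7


Starting with: 4x + 7 = -x - 7
Move all x terms to left: (4 + 1)x = -7 - 7
Simplify: 5x = -14
Divide both sides by 5: x = -14/5

x = -14/5


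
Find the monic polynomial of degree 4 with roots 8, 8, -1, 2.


A monic polynomial with roots 8, 8, -1, 2 is:
p(x) = (x - 8)(x - 8)(x + 1)(x - 2)
After multiplying by (x - 8): x - 8
After multiplying by (x - 8): x^2 - 16x + 64
After multiplying by (x + 1): x^3 - 15x^2 + 48x + 64
After multiplying by (x - 2): x^4 - 17x^3 + 78x^2 - 32x - 128

x^4 - 17x^3 + 78x^2 - 32x - 128


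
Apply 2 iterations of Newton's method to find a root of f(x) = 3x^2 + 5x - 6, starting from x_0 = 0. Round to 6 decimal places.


Newton's method: x_(n+1) = x_n - f(x_n)/f'(x_n)
f(x) = 3x^2 + 5x - 6
f'(x) = 6x + 5

Iteration 1:
  f(0.000000) = -6.000000
  f'(0.000000) = 5.000000
  x_1 = 0.000000 - (-6.000000)/(5.000000) = 1.200000

Iteration 2:
  f(1.200000) = 4.320000
  f'(1.200000) = 12.200000
  x_2 = 1.200000 - (4.320000)/(12.200000) = 0.845902

x_2 = 0.845902


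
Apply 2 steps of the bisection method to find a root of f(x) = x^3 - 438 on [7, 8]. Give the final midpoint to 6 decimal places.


f(x) = x^3 - 438
f(7) = -95 < 0
f(8) = 74 > 0

Step 1: midpoint = (7.000000 + 8.000000)/2 = 7.500000
  f(7.500000) = -16.125000
  f(mid) < 0, so root is in [7.500000, 8.000000]

Step 2: midpoint = (7.500000 + 8.000000)/2 = 7.750000
  f(7.750000) = 27.484375
  f(mid) > 0, so root is in [7.500000, 7.750000]

midpoint = 7.750000


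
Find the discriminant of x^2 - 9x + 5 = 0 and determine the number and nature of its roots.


For ax^2 + bx + c = 0, discriminant D = b^2 - 4ac
Here a = 1, b = -9, c = 5
D = (-9)^2 - 4(1)(5) = 81 - 20 = 61

D = 61 > 0 but not a perfect square
The equation has 2 distinct real irrational roots.

Discriminant = 61, 2 distinct real irrational roots


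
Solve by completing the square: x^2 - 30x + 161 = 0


Start: x^2 - 30x + 161 = 0
Move constant: x^2 - 30x = -161
Half of -30 is -15, squared is 225
Add 225 to both sides: x^2 - 30x + 225 = 64
(x - 15)^2 = 64
x - 15 = ±8
x = 15 + 8 = 23 or x = 15 - 8 = 7

x = 7, x = 23


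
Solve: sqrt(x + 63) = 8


Square both sides: x + 63 = 8^2 = 64
x = 64 - 63 = 1
x = 1
Check: sqrt(1*1 + 63) = sqrt(64) = 8 ✓

x = 1


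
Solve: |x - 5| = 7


An absolute value equation |expr| = 7 gives two cases:
Case 1: x - 5 = 7
  x = 12, so x = 12
Case 2: x - 5 = -7
  x = -2, so x = -2

x = -2, x = 12


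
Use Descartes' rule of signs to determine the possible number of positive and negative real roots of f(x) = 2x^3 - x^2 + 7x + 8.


Descartes' rule of signs:

For positive roots, count sign changes in f(x) = 2x^3 - x^2 + 7x + 8:
Signs of coefficients: +, -, +, +
Number of sign changes: 2
Possible positive real roots: 2, 0

For negative roots, examine f(-x) = -2x^3 - x^2 - 7x + 8:
Signs of coefficients: -, -, -, +
Number of sign changes: 1
Possible negative real roots: 1

Positive roots: 2 or 0; Negative roots: 1


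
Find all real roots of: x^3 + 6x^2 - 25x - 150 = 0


Let p(x) = x^3 + 6x^2 - 25x - 150. By the rational root theorem (leading coefficient 1), any rational root is an integer divisor of 150: try ±1, ±2, ... in turn.
Test x = 1: value = -168 ≠ 0.
Test x = -1: value = -120 ≠ 0.
Test x = 2: value = -168 ≠ 0.
Test x = -2: value = -84 ≠ 0.
Test x = 3: value = -144 ≠ 0.
Test x = -3: value = -48 ≠ 0.
Test x = 5: value = 0 ✓, so (x - 5) is a factor.
Synthetic division by (x - 5): bring down 1; 1(5) + 6 = 11; 11(5) - 25 = 30; 30(5) - 150 = 0 → quotient x^2 + 11x + 30, remainder 0.
Solve the quadratic x^2 + 11x + 30 = 0: discriminant = 11^2 - 4(1)(30) = 121 - 120 = 1.
sqrt(1) = 1, so x = (-11 ± 1)/2: x = -5 or x = -6.

x = -6, x = -5, x = 5


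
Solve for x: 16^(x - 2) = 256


Express both sides with the same base.
256 = 16^2
Since the bases match, equate exponents: x - 2 = 2
So x = 2 - (-2) = 4

x = 4


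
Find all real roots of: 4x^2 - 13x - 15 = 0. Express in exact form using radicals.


Using the quadratic formula: x = (-b ± sqrt(b^2 - 4ac)) / (2a)
Here a = 4, b = -13, c = -15
Discriminant = b^2 - 4ac = (-13)^2 - 4(4)(-15) = 169 + 240 = 409
Since discriminant = 409 > 0, there are two real roots.
x = (13 ± sqrt(409)) / 8
Numerically: x ≈ 4.1530 or x ≈ -0.9030

x = (13 + sqrt(409)) / 8 or x = (13 - sqrt(409)) / 8


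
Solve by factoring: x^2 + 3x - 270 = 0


We need two numbers that multiply to -270 and add to 3.
Those numbers are 18 and -15 (since 18 * (-15) = -270 and 18 + (-15) = 3).
So x^2 + 3x - 270 = (x + 18)(x - 15) = 0
Setting each factor to zero: x = -18 or x = 15

x = -18, x = 15


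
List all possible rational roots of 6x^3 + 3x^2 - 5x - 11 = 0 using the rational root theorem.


Rational root theorem: possible roots are ±p/q where:
  p divides the constant term (-11): p ∈ {1, 11}
  q divides the leading coefficient (6): q ∈ {1, 2, 3, 6}

All possible rational roots: -11, -11/2, -11/3, -11/6, -1, -1/2, -1/3, -1/6, 1/6, 1/3, 1/2, 1, 11/6, 11/3, 11/2, 11

-11, -11/2, -11/3, -11/6, -1, -1/2, -1/3, -1/6, 1/6, 1/3, 1/2, 1, 11/6, 11/3, 11/2, 11


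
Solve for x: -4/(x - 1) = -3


Multiply both sides by (x - 1): -4 = -3(x - 1)
Distribute: -4 = -3x + 3
-3x = -4 - 3 = -7
x = 7/3

x = 7/3


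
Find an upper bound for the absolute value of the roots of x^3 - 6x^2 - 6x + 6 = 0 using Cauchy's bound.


Cauchy's bound: all roots r satisfy |r| <= 1 + max(|a_i/a_n|) for i = 0,...,n-1
where a_n is the leading coefficient.

Coefficients: [1, -6, -6, 6]
Leading coefficient a_n = 1
Ratios |a_i/a_n|: 6, 6, 6
Maximum ratio: 6
Cauchy's bound: |r| <= 1 + 6 = 7

Upper bound = 7


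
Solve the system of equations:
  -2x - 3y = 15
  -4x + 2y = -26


Using Cramer's rule:
Determinant D = (-2)(2) - (-4)(-3) = -4 - 12 = -16
Dx = (15)(2) - (-26)(-3) = 30 - 78 = -48
Dy = (-2)(-26) - (-4)(15) = 52 + 60 = 112
x = Dx/D = -48/-16 = 3
y = Dy/D = 112/-16 = -7

x = 3, y = -7


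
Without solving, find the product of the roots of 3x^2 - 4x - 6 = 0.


By Vieta's formulas for ax^2 + bx + c = 0:
  Sum of roots = -b/a
  Product of roots = c/a

Here a = 3, b = -4, c = -6
Sum = -(-4)/3 = 4/3
Product = -6/3 = -2

Product = -2


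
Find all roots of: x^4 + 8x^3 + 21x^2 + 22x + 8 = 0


Let p(x) = x^4 + 8x^3 + 21x^2 + 22x + 8. By the rational root theorem (leading coefficient 1), any rational root is an integer divisor of 8: try ±1, ±2, ... in turn.
Test x = 1: value = 60 ≠ 0.
Test x = -1: value = 0 ✓, so (x + 1) is a factor.
Synthetic division by (x + 1): bring down 1; 1(-1) + 8 = 7; 7(-1) + 21 = 14; 14(-1) + 22 = 8; 8(-1) + 8 = 0 → quotient x^3 + 7x^2 + 14x + 8, remainder 0.
Continue with the quotient x^3 + 7x^2 + 14x + 8 (candidates must divide 8; re-test x = -1 first in case it repeats).
Test x = -1: value = 0 ✓, so (x + 1) is a factor.
Synthetic division by (x + 1): bring down 1; 1(-1) + 7 = 6; 6(-1) + 14 = 8; 8(-1) + 8 = 0 → quotient x^2 + 6x + 8, remainder 0.
Solve the quadratic x^2 + 6x + 8 = 0: discriminant = 6^2 - 4(1)(8) = 36 - 32 = 4.
sqrt(4) = 2, so x = (-6 ± 2)/2: x = -2 or x = -4.
Collecting all roots found:

x = -4, x = -2, x = -1 (multiplicity 2)


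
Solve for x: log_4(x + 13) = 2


Convert to exponential form: x + 13 = 4^2 = 16
x = 16 - 13 = 3
Check: log_4(3 + 13) = log_4(16) = log_4(16) = 2 ✓

x = 3


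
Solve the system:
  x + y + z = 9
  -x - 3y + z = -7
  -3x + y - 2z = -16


Using Cramer's rule. Expand each determinant along the first row.
D  = 1*[(-3)*(-2) - 1*1] - 1*[(-1)*(-2) - 1*(-3)] + 1*[(-1)*1 - (-3)*(-3)]
  = 1*(5) - 1*(5) + 1*(-10) = -10
Dx = 9*[(-3)*(-2) - 1*1] - 1*[(-7)*(-2) - 1*(-16)] + 1*[(-7)*1 - (-3)*(-16)]
  = 9*(5) - 1*(30) + 1*(-55) = -40
Dy = 1*[(-7)*(-2) - 1*(-16)] - 9*[(-1)*(-2) - 1*(-3)] + 1*[(-1)*(-16) - (-7)*(-3)]
  = 1*(30) - 9*(5) + 1*(-5) = -20
Dz = 1*[(-3)*(-16) - (-7)*1] - 1*[(-1)*(-16) - (-7)*(-3)] + 9*[(-1)*1 - (-3)*(-3)]
  = 1*(55) - 1*(-5) + 9*(-10) = -30
x = Dx/D = -40/-10 = 4, y = Dy/D = -20/-10 = 2, z = Dz/D = -30/-10 = 3
Check eq1: (1)(4) + (1)(2) + (1)(3) = 9 = 9 ✓
Check eq2: (-1)(4) + (-3)(2) + (1)(3) = -7 = -7 ✓
Check eq3: (-3)(4) + (1)(2) + (-2)(3) = -16 = -16 ✓

x = 4, y = 2, z = 3


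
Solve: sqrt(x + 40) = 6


Square both sides: x + 40 = 6^2 = 36
x = 36 - 40 = -4
x = -4
Check: sqrt(1*(-4) + 40) = sqrt(36) = 6 ✓

x = -4
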